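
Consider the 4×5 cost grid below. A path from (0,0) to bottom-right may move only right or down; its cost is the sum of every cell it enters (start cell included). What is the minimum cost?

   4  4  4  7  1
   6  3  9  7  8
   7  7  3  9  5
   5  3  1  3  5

30

Path [0,0] → [0,1] → [1,1] → [2,1] → [2,2] → [3,2] → [3,3] → [3,4]: 4 + 4 + 3 + 7 + 3 + 1 + 3 + 5 = 30.
For comparison, the top-then-right route costs 38.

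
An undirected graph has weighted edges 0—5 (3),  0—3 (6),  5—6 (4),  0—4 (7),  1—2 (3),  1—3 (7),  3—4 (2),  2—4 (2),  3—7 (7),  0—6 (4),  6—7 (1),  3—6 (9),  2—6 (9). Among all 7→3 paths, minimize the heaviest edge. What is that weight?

6

A few of the 7→3 routes:
7→6→0→4→2→1→3: max(1, 4, 7, 2, 3, 7) = 7
7→6→5→0→3: max(1, 4, 3, 6) = 6
7→6→0→3: max(1, 4, 6) = 6
Smallest bottleneck: 6.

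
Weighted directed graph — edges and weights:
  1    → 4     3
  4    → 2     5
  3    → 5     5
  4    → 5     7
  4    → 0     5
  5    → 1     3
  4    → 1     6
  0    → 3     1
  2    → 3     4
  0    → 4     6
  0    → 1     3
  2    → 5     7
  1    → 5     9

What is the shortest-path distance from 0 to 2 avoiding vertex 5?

Candidate routes:
0 -> 1 -> 4 -> 2: 3 + 3 + 5 = 11
0 -> 4 -> 2: 6 + 5 = 11
The minimum is 11.

11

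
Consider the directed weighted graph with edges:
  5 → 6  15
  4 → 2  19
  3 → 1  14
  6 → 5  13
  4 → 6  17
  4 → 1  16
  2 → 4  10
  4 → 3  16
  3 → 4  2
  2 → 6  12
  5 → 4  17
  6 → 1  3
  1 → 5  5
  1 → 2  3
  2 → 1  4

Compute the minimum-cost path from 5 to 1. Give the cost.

Paths from 5 to 1:
5-4-6-1: 17 + 17 + 3 = 37
5-6-1: 15 + 3 = 18
5-4-2-6-1: 17 + 19 + 12 + 3 = 51
5-4-2-1: 17 + 19 + 4 = 40
5-4-1: 17 + 16 = 33
5-4-3-1: 17 + 16 + 14 = 47
Best route has total 18.

18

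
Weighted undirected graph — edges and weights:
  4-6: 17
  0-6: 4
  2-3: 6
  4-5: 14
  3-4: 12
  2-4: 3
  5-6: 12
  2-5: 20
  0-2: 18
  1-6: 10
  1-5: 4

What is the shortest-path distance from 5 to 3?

23

Some routes from 5 to 3:
5 -> 2 -> 4 -> 3: 20 + 3 + 12 = 35
5 -> 4 -> 2 -> 3: 14 + 3 + 6 = 23
5 -> 4 -> 3: 14 + 12 = 26
5 -> 2 -> 3: 20 + 6 = 26
The minimum is 23.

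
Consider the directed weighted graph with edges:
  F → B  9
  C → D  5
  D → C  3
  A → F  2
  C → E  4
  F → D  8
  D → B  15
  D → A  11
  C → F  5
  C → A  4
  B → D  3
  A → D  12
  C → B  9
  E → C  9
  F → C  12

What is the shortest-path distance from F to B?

9

Candidate routes:
F-B: 9
F-C-B: 12 + 9 = 21
F-D-B: 8 + 15 = 23
F-D-C-B: 8 + 3 + 9 = 20
F-C-D-B: 12 + 5 + 15 = 32
F-C-A-D-B: 12 + 4 + 12 + 15 = 43
Best route has total 9.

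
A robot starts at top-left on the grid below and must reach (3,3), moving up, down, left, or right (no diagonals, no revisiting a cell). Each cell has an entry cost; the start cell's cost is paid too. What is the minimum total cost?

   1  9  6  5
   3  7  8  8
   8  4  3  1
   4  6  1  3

22

Best path: [0,0] → [1,0] → [1,1] → [2,1] → [2,2] → [2,3] → [3,3]
Cost: 1 + 3 + 7 + 4 + 3 + 1 + 3 = 22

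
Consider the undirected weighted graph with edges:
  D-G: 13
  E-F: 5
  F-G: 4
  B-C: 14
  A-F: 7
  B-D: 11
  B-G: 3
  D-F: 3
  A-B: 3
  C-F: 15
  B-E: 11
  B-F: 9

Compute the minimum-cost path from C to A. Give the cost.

17

Comparing a few candidate routes:
C→F→B→A: 15 + 9 + 3 = 27
C→B→G→F→A: 14 + 3 + 4 + 7 = 28
C→B→A: 14 + 3 = 17
C→F→A: 15 + 7 = 22
C→B→F→A: 14 + 9 + 7 = 30
C→F→G→B→A: 15 + 4 + 3 + 3 = 25
Best route has total 17.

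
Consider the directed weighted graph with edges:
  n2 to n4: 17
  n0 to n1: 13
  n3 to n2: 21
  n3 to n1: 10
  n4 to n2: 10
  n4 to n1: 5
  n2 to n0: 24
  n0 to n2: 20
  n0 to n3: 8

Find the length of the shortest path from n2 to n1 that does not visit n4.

37

Candidate routes:
n2→n0→n1: 24 + 13 = 37
n2→n0→n3→n1: 24 + 8 + 10 = 42
Shortest: 37.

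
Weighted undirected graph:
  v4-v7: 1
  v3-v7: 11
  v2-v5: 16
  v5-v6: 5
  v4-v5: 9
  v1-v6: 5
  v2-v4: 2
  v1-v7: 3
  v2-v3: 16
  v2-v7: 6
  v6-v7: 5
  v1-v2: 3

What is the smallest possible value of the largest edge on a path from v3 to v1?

Some routes from v3 to v1:
v3 - v7 - v6 - v1: max(11, 5, 5) = 11
v3 - v7 - v1: max(11, 3) = 11
v3 - v7 - v6 - v5 - v4 - v2 - v1: max(11, 5, 5, 9, 2, 3) = 11
The minimum achievable maximum is 11.

11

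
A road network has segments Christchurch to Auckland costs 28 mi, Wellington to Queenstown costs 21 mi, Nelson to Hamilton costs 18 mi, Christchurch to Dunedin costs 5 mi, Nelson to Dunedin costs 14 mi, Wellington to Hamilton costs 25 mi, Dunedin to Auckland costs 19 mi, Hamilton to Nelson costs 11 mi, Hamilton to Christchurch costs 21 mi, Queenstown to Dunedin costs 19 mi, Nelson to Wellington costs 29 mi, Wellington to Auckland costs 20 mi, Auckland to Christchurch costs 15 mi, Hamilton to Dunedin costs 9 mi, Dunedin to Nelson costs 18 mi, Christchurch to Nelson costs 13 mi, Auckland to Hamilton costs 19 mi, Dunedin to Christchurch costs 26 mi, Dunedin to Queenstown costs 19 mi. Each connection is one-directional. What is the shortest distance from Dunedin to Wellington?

47

Checking several routes:
Dunedin-Christchurch-Nelson-Wellington: 26 + 13 + 29 = 68
Dunedin-Nelson-Wellington: 18 + 29 = 47
Dunedin-Auckland-Hamilton-Nelson-Wellington: 19 + 19 + 11 + 29 = 78
Dunedin-Auckland-Hamilton-Christchurch-Nelson-Wellington: 19 + 19 + 21 + 13 + 29 = 101
Dunedin-Auckland-Christchurch-Nelson-Wellington: 19 + 15 + 13 + 29 = 76
Shortest: 47 mi.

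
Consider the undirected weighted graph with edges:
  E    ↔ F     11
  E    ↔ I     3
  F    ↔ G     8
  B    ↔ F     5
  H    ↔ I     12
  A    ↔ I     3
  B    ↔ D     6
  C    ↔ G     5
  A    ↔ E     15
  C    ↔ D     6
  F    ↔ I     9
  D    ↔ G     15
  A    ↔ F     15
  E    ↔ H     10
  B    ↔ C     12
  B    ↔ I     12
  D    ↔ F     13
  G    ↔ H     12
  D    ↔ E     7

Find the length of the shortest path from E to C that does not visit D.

A few of the E→C routes:
E - I - B - C: 3 + 12 + 12 = 27
E - F - G - C: 11 + 8 + 5 = 24
E - I - F - G - C: 3 + 9 + 8 + 5 = 25
The minimum is 24.

24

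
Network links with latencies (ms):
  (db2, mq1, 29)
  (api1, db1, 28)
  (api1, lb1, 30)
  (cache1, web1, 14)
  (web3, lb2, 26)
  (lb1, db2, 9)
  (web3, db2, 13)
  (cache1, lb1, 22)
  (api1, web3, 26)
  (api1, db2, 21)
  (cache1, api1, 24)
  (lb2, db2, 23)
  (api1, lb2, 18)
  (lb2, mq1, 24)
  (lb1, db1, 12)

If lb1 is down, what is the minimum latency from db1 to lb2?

A few of the db1→lb2 routes:
db1-api1-db2-lb2: 28 + 21 + 23 = 72
db1-api1-db2-web3-lb2: 28 + 21 + 13 + 26 = 88
db1-api1-web3-db2-lb2: 28 + 26 + 13 + 23 = 90
db1-api1-web3-lb2: 28 + 26 + 26 = 80
db1-api1-db2-mq1-lb2: 28 + 21 + 29 + 24 = 102
db1-api1-lb2: 28 + 18 = 46
Best route has total 46 ms.

46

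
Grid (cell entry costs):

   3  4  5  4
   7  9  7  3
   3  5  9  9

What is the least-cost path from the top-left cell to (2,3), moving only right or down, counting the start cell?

Cheapest: [0,0] -> [0,1] -> [0,2] -> [0,3] -> [1,3] -> [2,3]
  3 + 4 + 5 + 4 + 3 + 9 = 28

28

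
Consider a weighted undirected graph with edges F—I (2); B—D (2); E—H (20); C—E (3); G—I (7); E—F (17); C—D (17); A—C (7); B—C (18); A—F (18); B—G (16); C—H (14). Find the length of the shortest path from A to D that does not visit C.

Routes from A to D avoiding C:
A-F-I-G-B-D: 18 + 2 + 7 + 16 + 2 = 45
Shortest: 45.

45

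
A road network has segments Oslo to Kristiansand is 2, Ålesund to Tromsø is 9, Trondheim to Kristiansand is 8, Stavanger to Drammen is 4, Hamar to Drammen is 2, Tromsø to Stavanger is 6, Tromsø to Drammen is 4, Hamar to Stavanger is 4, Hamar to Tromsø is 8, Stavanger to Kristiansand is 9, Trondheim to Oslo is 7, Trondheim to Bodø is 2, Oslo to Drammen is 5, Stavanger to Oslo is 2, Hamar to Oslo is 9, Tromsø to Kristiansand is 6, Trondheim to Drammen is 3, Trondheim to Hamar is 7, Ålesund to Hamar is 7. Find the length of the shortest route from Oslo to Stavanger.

2

Some routes from Oslo to Stavanger:
Oslo -> Drammen -> Hamar -> Stavanger: 5 + 2 + 4 = 11
Oslo -> Drammen -> Stavanger: 5 + 4 = 9
Oslo -> Hamar -> Stavanger: 9 + 4 = 13
Oslo -> Stavanger: 2
Oslo -> Kristiansand -> Stavanger: 2 + 9 = 11
Best route has total 2.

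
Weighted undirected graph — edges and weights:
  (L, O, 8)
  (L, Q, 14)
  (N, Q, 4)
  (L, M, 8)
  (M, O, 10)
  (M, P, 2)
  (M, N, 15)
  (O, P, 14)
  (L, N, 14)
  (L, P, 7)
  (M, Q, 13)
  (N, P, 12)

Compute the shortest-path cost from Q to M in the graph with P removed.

13

Comparing a few candidate routes:
Q → N → M: 4 + 15 = 19
Q → L → O → M: 14 + 8 + 10 = 32
Q → N → L → O → M: 4 + 14 + 8 + 10 = 36
Q → M: 13
Q → N → L → M: 4 + 14 + 8 = 26
Q → L → M: 14 + 8 = 22
Shortest: 13.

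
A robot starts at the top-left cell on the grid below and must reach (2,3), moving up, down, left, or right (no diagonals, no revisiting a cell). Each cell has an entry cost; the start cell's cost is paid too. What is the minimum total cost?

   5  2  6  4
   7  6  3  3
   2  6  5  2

21

Take r0c0→r0c1→r0c2→r1c2→r1c3→r2c3 for a total of 5 + 2 + 6 + 3 + 3 + 2 = 21.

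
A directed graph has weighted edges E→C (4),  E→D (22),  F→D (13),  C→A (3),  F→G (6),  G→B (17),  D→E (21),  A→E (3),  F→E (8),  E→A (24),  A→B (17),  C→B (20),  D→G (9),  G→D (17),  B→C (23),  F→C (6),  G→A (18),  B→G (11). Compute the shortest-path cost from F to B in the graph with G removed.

Checking several routes:
F→E→C→B: 8 + 4 + 20 = 32
F→D→E→C→A→B: 13 + 21 + 4 + 3 + 17 = 58
F→C→B: 6 + 20 = 26
F→E→A→B: 8 + 24 + 17 = 49
F→E→C→A→B: 8 + 4 + 3 + 17 = 32
F→C→A→B: 6 + 3 + 17 = 26
Best route has total 26.

26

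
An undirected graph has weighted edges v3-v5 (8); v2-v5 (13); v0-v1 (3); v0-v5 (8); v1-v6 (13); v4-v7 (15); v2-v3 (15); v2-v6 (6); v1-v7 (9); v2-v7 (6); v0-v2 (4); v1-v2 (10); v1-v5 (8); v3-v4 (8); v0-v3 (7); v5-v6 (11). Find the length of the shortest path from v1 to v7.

9

Some routes from v1 to v7:
v1 - v2 - v7: 10 + 6 = 16
v1 - v5 - v0 - v2 - v7: 8 + 8 + 4 + 6 = 26
v1 - v7: 9
v1 - v6 - v2 - v7: 13 + 6 + 6 = 25
v1 - v0 - v2 - v7: 3 + 4 + 6 = 13
Best route has total 9.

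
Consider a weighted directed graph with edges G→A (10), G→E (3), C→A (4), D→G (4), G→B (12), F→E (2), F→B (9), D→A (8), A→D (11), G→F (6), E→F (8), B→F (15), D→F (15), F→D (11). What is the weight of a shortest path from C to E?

22

Routes from C to E:
C → A → D → F → E: 4 + 11 + 15 + 2 = 32
C → A → D → G → F → E: 4 + 11 + 4 + 6 + 2 = 27
C → A → D → G → E: 4 + 11 + 4 + 3 = 22
C → A → D → G → B → F → E: 4 + 11 + 4 + 12 + 15 + 2 = 48
Best route has total 22.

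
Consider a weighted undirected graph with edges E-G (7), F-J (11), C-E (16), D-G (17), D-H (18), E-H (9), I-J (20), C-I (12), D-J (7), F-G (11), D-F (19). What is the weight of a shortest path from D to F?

A few of the D→F routes:
D-G-F: 17 + 11 = 28
D-J-F: 7 + 11 = 18
D-H-E-G-F: 18 + 9 + 7 + 11 = 45
D-J-I-C-E-G-F: 7 + 20 + 12 + 16 + 7 + 11 = 73
D-G-E-C-I-J-F: 17 + 7 + 16 + 12 + 20 + 11 = 83
D-F: 19
The minimum is 18.

18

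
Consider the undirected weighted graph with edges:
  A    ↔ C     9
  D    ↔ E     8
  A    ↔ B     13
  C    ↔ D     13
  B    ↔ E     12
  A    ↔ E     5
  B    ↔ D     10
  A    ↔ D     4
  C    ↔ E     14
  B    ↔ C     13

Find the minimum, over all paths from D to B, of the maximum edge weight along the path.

10

Comparing a few candidate routes:
D→E→B: max(8, 12) = 12
D→A→E→B: max(4, 5, 12) = 12
D→B: max(10) = 10
Best route has worst link 10.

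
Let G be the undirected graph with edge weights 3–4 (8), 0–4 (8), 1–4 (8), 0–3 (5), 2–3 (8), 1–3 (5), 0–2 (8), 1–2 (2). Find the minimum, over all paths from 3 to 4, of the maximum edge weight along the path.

Comparing a few candidate routes:
3→2→0→4: max(8, 8, 8) = 8
3→1→2→0→4: max(5, 2, 8, 8) = 8
3→0→4: max(5, 8) = 8
3→4: max(8) = 8
3→2→1→4: max(8, 2, 8) = 8
3→1→4: max(5, 8) = 8
Smallest bottleneck: 8.

8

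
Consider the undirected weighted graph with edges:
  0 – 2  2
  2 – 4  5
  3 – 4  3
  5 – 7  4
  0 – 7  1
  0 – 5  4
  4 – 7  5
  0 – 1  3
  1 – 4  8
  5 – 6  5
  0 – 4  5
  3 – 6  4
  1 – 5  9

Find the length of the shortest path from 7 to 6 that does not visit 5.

Candidate routes:
7 -> 0 -> 2 -> 4 -> 3 -> 6: 1 + 2 + 5 + 3 + 4 = 15
7 -> 0 -> 4 -> 3 -> 6: 1 + 5 + 3 + 4 = 13
7 -> 0 -> 1 -> 4 -> 3 -> 6: 1 + 3 + 8 + 3 + 4 = 19
7 -> 4 -> 3 -> 6: 5 + 3 + 4 = 12
The minimum is 12.

12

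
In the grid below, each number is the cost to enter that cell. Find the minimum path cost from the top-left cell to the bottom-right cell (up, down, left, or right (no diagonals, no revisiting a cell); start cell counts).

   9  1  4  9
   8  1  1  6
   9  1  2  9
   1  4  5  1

Path [0,0] [0,1] [1,1] [1,2] [2,2] [3,2] [3,3]: 9 + 1 + 1 + 1 + 2 + 5 + 1 = 20.

20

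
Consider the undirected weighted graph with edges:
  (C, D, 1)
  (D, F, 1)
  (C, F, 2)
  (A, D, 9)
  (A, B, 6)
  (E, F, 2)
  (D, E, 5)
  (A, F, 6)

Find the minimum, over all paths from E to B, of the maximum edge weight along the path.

Routes from E to B:
E -> D -> A -> B: max(5, 9, 6) = 9
E -> D -> C -> F -> A -> B: max(5, 1, 2, 6, 6) = 6
E -> F -> C -> D -> A -> B: max(2, 2, 1, 9, 6) = 9
E -> F -> D -> A -> B: max(2, 1, 9, 6) = 9
E -> F -> A -> B: max(2, 6, 6) = 6
E -> D -> F -> A -> B: max(5, 1, 6, 6) = 6
Smallest bottleneck: 6.

6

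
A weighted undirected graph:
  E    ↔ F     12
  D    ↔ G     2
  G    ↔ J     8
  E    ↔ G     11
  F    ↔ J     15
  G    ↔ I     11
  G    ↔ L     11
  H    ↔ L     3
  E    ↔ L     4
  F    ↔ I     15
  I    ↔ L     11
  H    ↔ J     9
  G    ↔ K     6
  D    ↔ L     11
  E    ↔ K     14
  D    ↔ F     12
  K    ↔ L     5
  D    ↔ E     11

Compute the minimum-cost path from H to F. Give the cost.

A few of the H→F routes:
H-L-E-F: 3 + 4 + 12 = 19
H-L-G-D-F: 3 + 11 + 2 + 12 = 28
H-L-D-F: 3 + 11 + 12 = 26
H-J-F: 9 + 15 = 24
Best route has total 19.

19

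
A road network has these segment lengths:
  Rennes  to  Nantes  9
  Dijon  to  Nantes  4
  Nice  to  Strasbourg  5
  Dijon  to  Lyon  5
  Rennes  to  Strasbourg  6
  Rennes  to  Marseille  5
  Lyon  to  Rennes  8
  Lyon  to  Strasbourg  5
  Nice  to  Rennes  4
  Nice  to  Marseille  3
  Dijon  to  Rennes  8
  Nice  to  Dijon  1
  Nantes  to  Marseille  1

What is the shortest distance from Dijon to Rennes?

Checking several routes:
Dijon→Nice→Rennes: 1 + 4 = 5
Dijon→Nice→Marseille→Rennes: 1 + 3 + 5 = 9
Dijon→Rennes: 8
The minimum is 5.

5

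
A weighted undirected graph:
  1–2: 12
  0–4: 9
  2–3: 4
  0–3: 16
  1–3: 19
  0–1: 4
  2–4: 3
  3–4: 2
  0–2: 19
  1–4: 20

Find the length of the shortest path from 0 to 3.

11

Comparing a few candidate routes:
0-1-3: 4 + 19 = 23
0-4-3: 9 + 2 = 11
0-3: 16
0-1-2-4-3: 4 + 12 + 3 + 2 = 21
0-4-2-3: 9 + 3 + 4 = 16
0-1-2-3: 4 + 12 + 4 = 20
Best route has total 11.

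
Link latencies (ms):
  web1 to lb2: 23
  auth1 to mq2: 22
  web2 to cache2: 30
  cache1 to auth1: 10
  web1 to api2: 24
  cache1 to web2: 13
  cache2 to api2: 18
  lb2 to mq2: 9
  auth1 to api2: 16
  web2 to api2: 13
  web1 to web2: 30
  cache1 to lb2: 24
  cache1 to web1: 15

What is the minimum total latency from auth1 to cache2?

34

Some routes from auth1 to cache2:
auth1-cache1-web2-cache2: 10 + 13 + 30 = 53
auth1-cache1-web2-api2-cache2: 10 + 13 + 13 + 18 = 54
auth1-api2-cache2: 16 + 18 = 34
Best route has total 34 ms.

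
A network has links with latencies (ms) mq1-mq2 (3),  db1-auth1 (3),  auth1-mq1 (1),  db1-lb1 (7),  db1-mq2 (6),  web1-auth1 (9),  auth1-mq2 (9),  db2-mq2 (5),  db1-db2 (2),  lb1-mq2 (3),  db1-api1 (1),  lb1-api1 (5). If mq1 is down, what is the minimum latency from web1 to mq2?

18

Some routes from web1 to mq2 avoiding mq1:
web1 - auth1 - mq2: 9 + 9 = 18
web1 - auth1 - db1 - api1 - lb1 - mq2: 9 + 3 + 1 + 5 + 3 = 21
web1 - auth1 - db1 - db2 - mq2: 9 + 3 + 2 + 5 = 19
web1 - auth1 - db1 - mq2: 9 + 3 + 6 = 18
The minimum is 18 ms.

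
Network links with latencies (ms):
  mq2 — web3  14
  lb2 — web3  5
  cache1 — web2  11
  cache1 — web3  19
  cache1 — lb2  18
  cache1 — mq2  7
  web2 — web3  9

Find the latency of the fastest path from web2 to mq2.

18

Checking several routes:
web2-web3-cache1-mq2: 9 + 19 + 7 = 35
web2-web3-mq2: 9 + 14 = 23
web2-cache1-mq2: 11 + 7 = 18
Best route has total 18 ms.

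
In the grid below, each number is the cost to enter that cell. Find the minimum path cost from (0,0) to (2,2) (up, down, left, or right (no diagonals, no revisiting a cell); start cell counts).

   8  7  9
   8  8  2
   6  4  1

Take r0c0→r0c1→r1c1→r1c2→r2c2 for a total of 8 + 7 + 8 + 2 + 1 = 26.

26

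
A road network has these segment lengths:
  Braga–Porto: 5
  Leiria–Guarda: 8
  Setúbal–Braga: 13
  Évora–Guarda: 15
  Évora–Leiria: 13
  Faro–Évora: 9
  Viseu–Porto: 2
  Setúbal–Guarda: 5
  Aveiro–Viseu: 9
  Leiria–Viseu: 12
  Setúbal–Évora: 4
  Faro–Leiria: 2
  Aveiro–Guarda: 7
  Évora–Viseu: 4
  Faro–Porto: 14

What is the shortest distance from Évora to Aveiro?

13

Some routes from Évora to Aveiro:
Évora→Viseu→Aveiro: 4 + 9 = 13
Évora→Faro→Leiria→Guarda→Aveiro: 9 + 2 + 8 + 7 = 26
Évora→Guarda→Aveiro: 15 + 7 = 22
Évora→Leiria→Guarda→Aveiro: 13 + 8 + 7 = 28
Évora→Setúbal→Guarda→Aveiro: 4 + 5 + 7 = 16
Évora→Viseu→Leiria→Guarda→Aveiro: 4 + 12 + 8 + 7 = 31
Best route has total 13.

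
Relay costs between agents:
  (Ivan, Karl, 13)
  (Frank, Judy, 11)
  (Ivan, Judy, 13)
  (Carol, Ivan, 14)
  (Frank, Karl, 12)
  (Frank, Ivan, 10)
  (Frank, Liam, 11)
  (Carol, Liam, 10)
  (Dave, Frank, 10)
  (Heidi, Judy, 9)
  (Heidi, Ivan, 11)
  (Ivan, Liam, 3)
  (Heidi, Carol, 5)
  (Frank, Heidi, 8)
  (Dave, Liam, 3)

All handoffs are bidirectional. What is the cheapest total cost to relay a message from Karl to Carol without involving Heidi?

Some routes from Karl to Carol avoiding Heidi:
Karl-Frank-Dave-Liam-Carol: 12 + 10 + 3 + 10 = 35
Karl-Ivan-Liam-Carol: 13 + 3 + 10 = 26
Karl-Ivan-Carol: 13 + 14 = 27
Karl-Frank-Liam-Carol: 12 + 11 + 10 = 33
Karl-Frank-Ivan-Liam-Carol: 12 + 10 + 3 + 10 = 35
Best route has total 26.

26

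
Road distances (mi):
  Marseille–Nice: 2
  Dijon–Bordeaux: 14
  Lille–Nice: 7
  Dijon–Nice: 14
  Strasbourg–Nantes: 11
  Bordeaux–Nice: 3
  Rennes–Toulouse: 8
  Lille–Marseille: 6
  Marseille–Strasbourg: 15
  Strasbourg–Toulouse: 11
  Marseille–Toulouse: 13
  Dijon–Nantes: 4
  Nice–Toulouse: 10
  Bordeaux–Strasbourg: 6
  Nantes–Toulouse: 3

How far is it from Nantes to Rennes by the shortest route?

11

A few of the Nantes→Rennes routes:
Nantes -> Strasbourg -> Bordeaux -> Nice -> Toulouse -> Rennes: 11 + 6 + 3 + 10 + 8 = 38
Nantes -> Toulouse -> Rennes: 3 + 8 = 11
Nantes -> Strasbourg -> Toulouse -> Rennes: 11 + 11 + 8 = 30
Nantes -> Dijon -> Nice -> Toulouse -> Rennes: 4 + 14 + 10 + 8 = 36
The minimum is 11 mi.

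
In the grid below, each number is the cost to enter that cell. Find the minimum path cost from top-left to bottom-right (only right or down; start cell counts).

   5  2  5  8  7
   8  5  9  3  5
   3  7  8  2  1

26

Best path: r0c0→r0c1→r0c2→r0c3→r1c3→r2c3→r2c4
Cost: 5 + 2 + 5 + 8 + 3 + 2 + 1 = 26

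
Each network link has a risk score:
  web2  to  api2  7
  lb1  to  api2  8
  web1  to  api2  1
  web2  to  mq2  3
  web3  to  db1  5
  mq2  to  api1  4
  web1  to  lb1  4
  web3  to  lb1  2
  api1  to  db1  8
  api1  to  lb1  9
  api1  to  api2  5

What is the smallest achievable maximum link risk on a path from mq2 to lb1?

5

Comparing a few candidate routes:
mq2-web2-api2-lb1: max(3, 7, 8) = 8
mq2-web2-api2-web1-lb1: max(3, 7, 1, 4) = 7
mq2-api1-api2-web1-lb1: max(4, 5, 1, 4) = 5
Best route has worst link 5.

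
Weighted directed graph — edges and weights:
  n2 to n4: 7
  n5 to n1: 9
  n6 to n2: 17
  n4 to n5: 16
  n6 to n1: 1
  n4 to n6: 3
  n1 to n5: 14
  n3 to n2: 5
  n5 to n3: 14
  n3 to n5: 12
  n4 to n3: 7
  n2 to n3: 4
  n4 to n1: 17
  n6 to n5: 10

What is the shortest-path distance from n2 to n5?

16

Some routes from n2 to n5:
n2→n4→n6→n1→n5: 7 + 3 + 1 + 14 = 25
n2→n4→n3→n5: 7 + 7 + 12 = 26
n2→n4→n6→n5: 7 + 3 + 10 = 20
n2→n3→n5: 4 + 12 = 16
n2→n4→n5: 7 + 16 = 23
The minimum is 16.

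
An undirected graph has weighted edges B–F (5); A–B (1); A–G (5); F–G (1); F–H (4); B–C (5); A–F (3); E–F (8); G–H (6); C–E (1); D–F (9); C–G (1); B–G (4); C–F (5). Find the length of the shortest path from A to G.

4

Some routes from A to G:
A-F-G: 3 + 1 = 4
A-B-C-G: 1 + 5 + 1 = 7
A-G: 5
A-B-G: 1 + 4 = 5
A-B-F-G: 1 + 5 + 1 = 7
The minimum is 4.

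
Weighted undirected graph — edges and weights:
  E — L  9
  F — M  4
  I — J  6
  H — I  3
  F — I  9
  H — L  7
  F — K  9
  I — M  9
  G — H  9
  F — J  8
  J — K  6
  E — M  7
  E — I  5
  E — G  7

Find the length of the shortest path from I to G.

A few of the I→G routes:
I-H-G: 3 + 9 = 12
I-E-G: 5 + 7 = 12
I-H-L-E-G: 3 + 7 + 9 + 7 = 26
I-M-E-G: 9 + 7 + 7 = 23
I-F-M-E-G: 9 + 4 + 7 + 7 = 27
Shortest: 12.

12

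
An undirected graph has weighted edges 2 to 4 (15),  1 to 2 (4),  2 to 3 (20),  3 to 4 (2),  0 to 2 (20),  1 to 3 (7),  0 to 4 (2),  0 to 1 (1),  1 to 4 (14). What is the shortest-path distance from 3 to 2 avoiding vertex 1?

Paths from 3 to 2 avoiding 1:
3→2: 20
3→4→2: 2 + 15 = 17
3→4→0→2: 2 + 2 + 20 = 24
Shortest: 17.

17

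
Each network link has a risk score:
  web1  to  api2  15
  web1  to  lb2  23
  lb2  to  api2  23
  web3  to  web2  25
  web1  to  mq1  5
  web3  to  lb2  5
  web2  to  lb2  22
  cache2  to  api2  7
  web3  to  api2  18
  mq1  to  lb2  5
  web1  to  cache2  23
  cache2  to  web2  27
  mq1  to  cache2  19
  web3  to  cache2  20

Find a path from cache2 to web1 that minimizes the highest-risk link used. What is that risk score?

15

Comparing a few candidate routes:
cache2 → api2 → web1: max(7, 15) = 15
cache2 → web3 → lb2 → mq1 → web1: max(20, 5, 5, 5) = 20
cache2 → api2 → web3 → lb2 → mq1 → web1: max(7, 18, 5, 5, 5) = 18
cache2 → web3 → api2 → web1: max(20, 18, 15) = 20
cache2 → mq1 → web1: max(19, 5) = 19
cache2 → mq1 → lb2 → web3 → api2 → web1: max(19, 5, 5, 18, 15) = 19
The minimum achievable maximum is 15.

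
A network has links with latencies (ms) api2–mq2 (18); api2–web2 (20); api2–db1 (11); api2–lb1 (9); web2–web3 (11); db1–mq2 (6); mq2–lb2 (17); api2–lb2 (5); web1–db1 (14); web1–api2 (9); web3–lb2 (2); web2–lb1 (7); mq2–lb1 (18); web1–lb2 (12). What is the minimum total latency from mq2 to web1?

20

A few of the mq2→web1 routes:
mq2→lb2→api2→web1: 17 + 5 + 9 = 31
mq2→db1→web1: 6 + 14 = 20
mq2→db1→api2→web1: 6 + 11 + 9 = 26
mq2→api2→web1: 18 + 9 = 27
mq2→db1→api2→lb2→web1: 6 + 11 + 5 + 12 = 34
mq2→lb2→web1: 17 + 12 = 29
Best route has total 20 ms.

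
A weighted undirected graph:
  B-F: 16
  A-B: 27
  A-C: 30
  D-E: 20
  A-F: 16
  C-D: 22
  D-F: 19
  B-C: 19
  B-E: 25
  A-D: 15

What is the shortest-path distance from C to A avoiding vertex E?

Some routes from C to A avoiding E:
C-B-A: 19 + 27 = 46
C-D-A: 22 + 15 = 37
C-A: 30
C-B-F-A: 19 + 16 + 16 = 51
C-B-F-D-A: 19 + 16 + 19 + 15 = 69
C-D-F-A: 22 + 19 + 16 = 57
Best route has total 30.

30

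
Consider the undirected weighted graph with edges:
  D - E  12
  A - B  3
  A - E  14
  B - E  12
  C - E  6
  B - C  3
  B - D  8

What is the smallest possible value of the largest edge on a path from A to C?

3

A few of the A→C routes:
A → B → D → E → C: max(3, 8, 12, 6) = 12
A → B → E → C: max(3, 12, 6) = 12
A → B → C: max(3, 3) = 3
Smallest bottleneck: 3.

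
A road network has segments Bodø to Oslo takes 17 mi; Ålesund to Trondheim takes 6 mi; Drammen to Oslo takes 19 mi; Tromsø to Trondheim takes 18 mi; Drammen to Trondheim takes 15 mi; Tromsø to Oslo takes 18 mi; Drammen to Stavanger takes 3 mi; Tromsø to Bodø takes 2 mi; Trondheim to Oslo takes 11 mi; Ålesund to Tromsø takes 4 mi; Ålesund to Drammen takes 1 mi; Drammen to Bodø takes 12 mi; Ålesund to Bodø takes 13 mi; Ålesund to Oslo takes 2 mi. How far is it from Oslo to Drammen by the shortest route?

Checking several routes:
Oslo-Ålesund-Trondheim-Drammen: 2 + 6 + 15 = 23
Oslo-Ålesund-Drammen: 2 + 1 = 3
Oslo-Ålesund-Tromsø-Bodø-Drammen: 2 + 4 + 2 + 12 = 20
Oslo-Tromsø-Ålesund-Drammen: 18 + 4 + 1 = 23
Oslo-Trondheim-Ålesund-Drammen: 11 + 6 + 1 = 18
Oslo-Drammen: 19
Best route has total 3 mi.

3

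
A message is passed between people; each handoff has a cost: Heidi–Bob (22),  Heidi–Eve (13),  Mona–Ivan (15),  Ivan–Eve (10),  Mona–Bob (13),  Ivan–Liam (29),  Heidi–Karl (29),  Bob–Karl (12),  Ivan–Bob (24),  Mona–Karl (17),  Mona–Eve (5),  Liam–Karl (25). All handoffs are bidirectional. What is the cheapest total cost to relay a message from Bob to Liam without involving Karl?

53

A few of the Bob→Liam routes:
Bob -> Heidi -> Eve -> Ivan -> Liam: 22 + 13 + 10 + 29 = 74
Bob -> Mona -> Ivan -> Liam: 13 + 15 + 29 = 57
Bob -> Ivan -> Liam: 24 + 29 = 53
Bob -> Mona -> Eve -> Ivan -> Liam: 13 + 5 + 10 + 29 = 57
Best route has total 53.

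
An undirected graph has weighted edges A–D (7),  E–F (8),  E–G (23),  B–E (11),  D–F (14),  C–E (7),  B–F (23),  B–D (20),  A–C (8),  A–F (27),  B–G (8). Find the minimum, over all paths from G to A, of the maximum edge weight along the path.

Some routes from G to A:
G -> B -> E -> C -> A: max(8, 11, 7, 8) = 11
G -> B -> D -> F -> E -> C -> A: max(8, 20, 14, 8, 7, 8) = 20
G -> B -> E -> F -> D -> A: max(8, 11, 8, 14, 7) = 14
Smallest bottleneck: 11.

11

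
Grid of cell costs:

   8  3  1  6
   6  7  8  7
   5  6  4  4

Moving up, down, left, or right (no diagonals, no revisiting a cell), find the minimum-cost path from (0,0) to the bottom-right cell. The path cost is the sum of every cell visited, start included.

Take r0c0 -> r0c1 -> r0c2 -> r1c2 -> r2c2 -> r2c3 for a total of 8 + 3 + 1 + 8 + 4 + 4 = 28.

28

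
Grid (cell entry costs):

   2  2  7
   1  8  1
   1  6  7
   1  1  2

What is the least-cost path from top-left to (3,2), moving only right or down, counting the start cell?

8

Take (0,0) → (1,0) → (2,0) → (3,0) → (3,1) → (3,2) for a total of 2 + 1 + 1 + 1 + 1 + 2 = 8.
(Top row then right column would cost 21.)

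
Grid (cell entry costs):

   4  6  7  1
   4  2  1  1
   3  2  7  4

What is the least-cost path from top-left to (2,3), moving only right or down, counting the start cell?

16

Cheapest: (0,0) → (1,0) → (1,1) → (1,2) → (1,3) → (2,3)
  4 + 4 + 2 + 1 + 1 + 4 = 16
(Top row then right column would cost 23.)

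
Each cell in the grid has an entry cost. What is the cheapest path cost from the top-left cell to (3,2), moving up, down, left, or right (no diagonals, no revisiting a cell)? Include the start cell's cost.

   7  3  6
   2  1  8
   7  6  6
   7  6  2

Take (0,0) (1,0) (1,1) (2,1) (2,2) (3,2) for a total of 7 + 2 + 1 + 6 + 6 + 2 = 24.

24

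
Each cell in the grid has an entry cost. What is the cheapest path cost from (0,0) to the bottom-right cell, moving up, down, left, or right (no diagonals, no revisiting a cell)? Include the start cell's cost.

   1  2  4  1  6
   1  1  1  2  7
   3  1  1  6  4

15

Take r0c0 -> r1c0 -> r1c1 -> r1c2 -> r2c2 -> r2c3 -> r2c4 for a total of 1 + 1 + 1 + 1 + 1 + 6 + 4 = 15.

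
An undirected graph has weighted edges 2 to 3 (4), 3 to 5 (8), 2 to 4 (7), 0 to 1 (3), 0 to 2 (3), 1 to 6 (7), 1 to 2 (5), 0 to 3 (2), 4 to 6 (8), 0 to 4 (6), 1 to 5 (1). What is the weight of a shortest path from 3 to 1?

Checking several routes:
3→0→2→1: 2 + 3 + 5 = 10
3→0→1: 2 + 3 = 5
3→5→1: 8 + 1 = 9
3→2→1: 4 + 5 = 9
The minimum is 5.

5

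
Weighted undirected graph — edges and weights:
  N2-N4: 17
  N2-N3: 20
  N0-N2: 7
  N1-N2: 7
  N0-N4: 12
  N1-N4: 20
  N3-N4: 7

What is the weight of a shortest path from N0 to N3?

19

Candidate routes:
N0→N4→N1→N2→N3: 12 + 20 + 7 + 20 = 59
N0→N2→N3: 7 + 20 = 27
N0→N4→N2→N3: 12 + 17 + 20 = 49
N0→N2→N4→N3: 7 + 17 + 7 = 31
N0→N4→N3: 12 + 7 = 19
N0→N2→N1→N4→N3: 7 + 7 + 20 + 7 = 41
Shortest: 19.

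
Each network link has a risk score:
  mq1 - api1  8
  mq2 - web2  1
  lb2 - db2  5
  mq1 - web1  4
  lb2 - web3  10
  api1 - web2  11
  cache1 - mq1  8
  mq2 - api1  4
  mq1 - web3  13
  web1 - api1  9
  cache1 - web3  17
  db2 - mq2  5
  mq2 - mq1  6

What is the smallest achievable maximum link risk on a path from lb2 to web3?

10

Comparing a few candidate routes:
lb2 -> web3: max(10) = 10
lb2 -> db2 -> mq2 -> mq1 -> web3: max(5, 5, 6, 13) = 13
lb2 -> db2 -> mq2 -> web2 -> api1 -> web1 -> mq1 -> web3: max(5, 5, 1, 11, 9, 4, 13) = 13
lb2 -> db2 -> mq2 -> web2 -> api1 -> mq1 -> web3: max(5, 5, 1, 11, 8, 13) = 13
The minimum achievable maximum is 10.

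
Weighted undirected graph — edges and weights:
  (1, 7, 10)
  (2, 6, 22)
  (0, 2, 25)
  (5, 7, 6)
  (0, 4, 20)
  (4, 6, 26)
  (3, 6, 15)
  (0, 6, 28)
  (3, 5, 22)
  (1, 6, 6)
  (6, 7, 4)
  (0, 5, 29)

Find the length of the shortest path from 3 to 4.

41

Checking several routes:
3-6-0-4: 15 + 28 + 20 = 63
3-6-4: 15 + 26 = 41
3-5-7-6-4: 22 + 6 + 4 + 26 = 58
The minimum is 41.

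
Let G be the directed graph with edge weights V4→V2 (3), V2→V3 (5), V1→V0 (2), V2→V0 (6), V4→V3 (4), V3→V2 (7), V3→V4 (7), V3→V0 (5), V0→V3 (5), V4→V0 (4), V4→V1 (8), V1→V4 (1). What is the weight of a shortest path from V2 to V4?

12

Candidate routes:
V2→V0→V3→V4: 6 + 5 + 7 = 18
V2→V3→V4: 5 + 7 = 12
Shortest: 12.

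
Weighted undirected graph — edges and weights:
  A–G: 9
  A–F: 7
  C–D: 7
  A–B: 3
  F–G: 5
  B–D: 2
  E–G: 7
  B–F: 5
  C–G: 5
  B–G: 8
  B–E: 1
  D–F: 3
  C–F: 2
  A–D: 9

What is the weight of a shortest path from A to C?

Checking several routes:
A → B → F → C: 3 + 5 + 2 = 10
A → B → D → F → C: 3 + 2 + 3 + 2 = 10
A → F → C: 7 + 2 = 9
Best route has total 9.

9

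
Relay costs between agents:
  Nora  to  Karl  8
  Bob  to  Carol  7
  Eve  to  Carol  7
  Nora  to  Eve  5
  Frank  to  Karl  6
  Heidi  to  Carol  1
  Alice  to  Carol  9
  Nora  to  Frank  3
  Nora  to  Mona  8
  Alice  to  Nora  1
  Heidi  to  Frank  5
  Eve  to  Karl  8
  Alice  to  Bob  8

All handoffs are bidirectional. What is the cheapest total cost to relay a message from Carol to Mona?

17

Checking several routes:
Carol-Eve-Nora-Mona: 7 + 5 + 8 = 20
Carol-Alice-Nora-Mona: 9 + 1 + 8 = 18
Carol-Bob-Alice-Nora-Mona: 7 + 8 + 1 + 8 = 24
Carol-Heidi-Frank-Nora-Mona: 1 + 5 + 3 + 8 = 17
Best route has total 17.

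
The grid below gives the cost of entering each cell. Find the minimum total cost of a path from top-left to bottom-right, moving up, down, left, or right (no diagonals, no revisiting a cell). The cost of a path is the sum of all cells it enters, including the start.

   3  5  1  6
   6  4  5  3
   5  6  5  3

20

Path [0,0] [0,1] [0,2] [1,2] [1,3] [2,3]: 3 + 5 + 1 + 5 + 3 + 3 = 20.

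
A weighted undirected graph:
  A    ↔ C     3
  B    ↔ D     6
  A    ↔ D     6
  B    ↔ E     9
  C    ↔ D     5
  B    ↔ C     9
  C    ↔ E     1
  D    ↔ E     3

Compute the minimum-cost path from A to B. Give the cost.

Checking several routes:
A→C→D→B: 3 + 5 + 6 = 14
A→C→E→B: 3 + 1 + 9 = 13
A→D→B: 6 + 6 = 12
A→C→E→D→B: 3 + 1 + 3 + 6 = 13
A→C→B: 3 + 9 = 12
Best route has total 12.

12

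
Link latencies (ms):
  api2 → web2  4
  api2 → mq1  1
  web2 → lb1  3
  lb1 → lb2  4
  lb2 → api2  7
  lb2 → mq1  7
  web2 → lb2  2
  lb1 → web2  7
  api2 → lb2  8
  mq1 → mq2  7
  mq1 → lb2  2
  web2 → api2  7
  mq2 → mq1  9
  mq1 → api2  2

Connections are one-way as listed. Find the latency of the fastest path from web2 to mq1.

8

Comparing a few candidate routes:
web2-lb2-mq1: 2 + 7 = 9
web2-lb2-api2-mq1: 2 + 7 + 1 = 10
web2-api2-mq1: 7 + 1 = 8
Shortest: 8 ms.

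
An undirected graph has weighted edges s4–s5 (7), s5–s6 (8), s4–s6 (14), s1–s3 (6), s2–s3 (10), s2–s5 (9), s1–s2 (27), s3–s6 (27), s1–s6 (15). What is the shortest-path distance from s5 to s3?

19

Some routes from s5 to s3:
s5 -> s2 -> s3: 9 + 10 = 19
s5 -> s6 -> s3: 8 + 27 = 35
s5 -> s6 -> s1 -> s3: 8 + 15 + 6 = 29
The minimum is 19.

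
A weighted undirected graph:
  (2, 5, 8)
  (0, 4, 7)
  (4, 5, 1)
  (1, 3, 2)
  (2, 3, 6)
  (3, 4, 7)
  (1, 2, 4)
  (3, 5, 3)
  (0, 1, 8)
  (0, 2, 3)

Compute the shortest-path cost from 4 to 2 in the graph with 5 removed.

10

Some routes from 4 to 2 avoiding 5:
4 - 3 - 1 - 0 - 2: 7 + 2 + 8 + 3 = 20
4 - 0 - 2: 7 + 3 = 10
4 - 0 - 1 - 2: 7 + 8 + 4 = 19
4 - 3 - 2: 7 + 6 = 13
4 - 3 - 1 - 2: 7 + 2 + 4 = 13
The minimum is 10.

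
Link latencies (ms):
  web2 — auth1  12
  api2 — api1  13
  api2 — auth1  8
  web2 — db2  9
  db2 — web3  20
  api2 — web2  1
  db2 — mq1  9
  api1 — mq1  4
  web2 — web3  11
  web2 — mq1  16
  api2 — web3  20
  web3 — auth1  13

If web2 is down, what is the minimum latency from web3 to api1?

33

Paths from web3 to api1 avoiding web2:
web3-db2-mq1-api1: 20 + 9 + 4 = 33
web3-auth1-api2-api1: 13 + 8 + 13 = 34
web3-api2-api1: 20 + 13 = 33
Best route has total 33 ms.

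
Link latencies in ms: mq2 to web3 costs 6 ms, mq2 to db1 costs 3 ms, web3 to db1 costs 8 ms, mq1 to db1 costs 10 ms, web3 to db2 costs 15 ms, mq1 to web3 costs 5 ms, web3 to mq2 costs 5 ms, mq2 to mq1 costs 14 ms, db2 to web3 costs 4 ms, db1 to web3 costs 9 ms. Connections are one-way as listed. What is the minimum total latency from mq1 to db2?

Candidate routes:
mq1-db1-web3-db2: 10 + 9 + 15 = 34
mq1-web3-db2: 5 + 15 = 20
The minimum is 20 ms.

20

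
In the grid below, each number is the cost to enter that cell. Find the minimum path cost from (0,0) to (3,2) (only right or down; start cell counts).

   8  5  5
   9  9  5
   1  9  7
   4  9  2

32

Take r0c0 r0c1 r0c2 r1c2 r2c2 r3c2 for a total of 8 + 5 + 5 + 5 + 7 + 2 = 32.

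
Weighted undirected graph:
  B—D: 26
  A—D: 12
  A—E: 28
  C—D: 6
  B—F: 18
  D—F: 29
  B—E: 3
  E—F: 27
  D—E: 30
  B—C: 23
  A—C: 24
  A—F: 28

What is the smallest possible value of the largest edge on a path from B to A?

A few of the B→A routes:
B→E→F→A: max(3, 27, 28) = 28
B→D→C→A: max(26, 6, 24) = 26
B→C→D→A: max(23, 6, 12) = 23
B→D→A: max(26, 12) = 26
B→C→A: max(23, 24) = 24
B→E→A: max(3, 28) = 28
Best route has worst link 23.

23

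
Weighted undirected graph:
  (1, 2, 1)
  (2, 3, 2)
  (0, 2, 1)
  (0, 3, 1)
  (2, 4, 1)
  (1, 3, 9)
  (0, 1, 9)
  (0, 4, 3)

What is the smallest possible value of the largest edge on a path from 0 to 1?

Checking several routes:
0 → 4 → 2 → 1: max(3, 1, 1) = 3
0 → 3 → 2 → 1: max(1, 2, 1) = 2
0 → 2 → 1: max(1, 1) = 1
0 → 1: max(9) = 9
Smallest bottleneck: 1.

1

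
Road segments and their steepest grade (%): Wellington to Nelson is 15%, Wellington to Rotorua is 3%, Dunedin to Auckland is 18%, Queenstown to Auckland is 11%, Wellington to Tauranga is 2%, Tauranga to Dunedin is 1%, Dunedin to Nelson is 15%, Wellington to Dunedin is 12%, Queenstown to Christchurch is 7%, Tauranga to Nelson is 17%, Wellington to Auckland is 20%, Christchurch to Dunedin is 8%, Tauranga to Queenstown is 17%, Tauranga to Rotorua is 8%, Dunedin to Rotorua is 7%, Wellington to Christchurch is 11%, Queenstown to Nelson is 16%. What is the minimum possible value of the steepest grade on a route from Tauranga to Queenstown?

Some routes from Tauranga to Queenstown:
Tauranga→Rotorua→Dunedin→Christchurch→Queenstown: max(8, 7, 8, 7) = 8
Tauranga→Wellington→Rotorua→Dunedin→Christchurch→Queenstown: max(2, 3, 7, 8, 7) = 8
Tauranga→Dunedin→Christchurch→Queenstown: max(1, 8, 7) = 8
Tauranga→Rotorua→Wellington→Christchurch→Queenstown: max(8, 3, 11, 7) = 11
Tauranga→Wellington→Christchurch→Queenstown: max(2, 11, 7) = 11
Best route has worst link 8%.

8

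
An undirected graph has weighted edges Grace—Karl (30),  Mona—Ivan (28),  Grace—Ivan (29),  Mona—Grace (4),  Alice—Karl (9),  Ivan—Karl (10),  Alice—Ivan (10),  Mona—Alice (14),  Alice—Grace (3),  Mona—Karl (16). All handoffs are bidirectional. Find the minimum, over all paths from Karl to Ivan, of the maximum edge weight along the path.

Comparing a few candidate routes:
Karl → Ivan: max(10) = 10
Karl → Alice → Mona → Ivan: max(9, 14, 28) = 28
Karl → Mona → Alice → Ivan: max(16, 14, 10) = 16
Karl → Alice → Ivan: max(9, 10) = 10
Karl → Mona → Grace → Alice → Ivan: max(16, 4, 3, 10) = 16
Smallest bottleneck: 10.

10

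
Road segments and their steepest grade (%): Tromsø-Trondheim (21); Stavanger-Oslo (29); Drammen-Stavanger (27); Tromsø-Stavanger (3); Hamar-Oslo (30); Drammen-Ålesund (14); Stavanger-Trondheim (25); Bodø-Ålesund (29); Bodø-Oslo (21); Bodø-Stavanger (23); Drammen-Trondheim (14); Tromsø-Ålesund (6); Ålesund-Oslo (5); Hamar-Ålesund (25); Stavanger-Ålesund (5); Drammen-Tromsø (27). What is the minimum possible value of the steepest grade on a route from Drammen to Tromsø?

14

Some routes from Drammen to Tromsø:
Drammen → Ålesund → Stavanger → Tromsø: max(14, 5, 3) = 14
Drammen → Ålesund → Oslo → Bodø → Stavanger → Tromsø: max(14, 5, 21, 23, 3) = 23
Drammen → Ålesund → Tromsø: max(14, 6) = 14
Drammen → Trondheim → Tromsø: max(14, 21) = 21
The minimum achievable maximum is 14%.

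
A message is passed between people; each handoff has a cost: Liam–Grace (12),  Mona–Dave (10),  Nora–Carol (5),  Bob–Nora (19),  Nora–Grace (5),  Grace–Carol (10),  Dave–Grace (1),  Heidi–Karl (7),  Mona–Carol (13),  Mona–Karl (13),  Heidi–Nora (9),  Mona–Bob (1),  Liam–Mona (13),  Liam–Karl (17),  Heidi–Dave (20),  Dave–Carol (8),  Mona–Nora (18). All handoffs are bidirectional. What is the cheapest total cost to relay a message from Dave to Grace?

Comparing a few candidate routes:
Dave→Grace: 1
Dave→Carol→Grace: 8 + 10 = 18
Dave→Mona→Carol→Nora→Grace: 10 + 13 + 5 + 5 = 33
Dave→Carol→Nora→Grace: 8 + 5 + 5 = 18
Best route has total 1.

1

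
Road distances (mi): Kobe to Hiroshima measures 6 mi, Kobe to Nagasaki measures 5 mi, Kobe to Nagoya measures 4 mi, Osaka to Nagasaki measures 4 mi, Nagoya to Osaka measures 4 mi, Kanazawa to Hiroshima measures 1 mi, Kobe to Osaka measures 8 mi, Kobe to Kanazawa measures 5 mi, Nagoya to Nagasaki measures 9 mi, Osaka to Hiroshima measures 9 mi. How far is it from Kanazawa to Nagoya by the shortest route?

Checking several routes:
Kanazawa -> Hiroshima -> Kobe -> Nagoya: 1 + 6 + 4 = 11
Kanazawa -> Kobe -> Nagoya: 5 + 4 = 9
Kanazawa -> Kobe -> Osaka -> Nagoya: 5 + 8 + 4 = 17
Kanazawa -> Hiroshima -> Osaka -> Nagoya: 1 + 9 + 4 = 14
Shortest: 9 mi.

9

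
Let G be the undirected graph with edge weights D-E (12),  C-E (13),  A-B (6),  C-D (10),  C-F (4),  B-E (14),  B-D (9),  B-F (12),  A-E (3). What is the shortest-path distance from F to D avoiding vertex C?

21

Paths from F to D avoiding C:
F → B → A → E → D: 12 + 6 + 3 + 12 = 33
F → B → E → D: 12 + 14 + 12 = 38
F → B → D: 12 + 9 = 21
Shortest: 21.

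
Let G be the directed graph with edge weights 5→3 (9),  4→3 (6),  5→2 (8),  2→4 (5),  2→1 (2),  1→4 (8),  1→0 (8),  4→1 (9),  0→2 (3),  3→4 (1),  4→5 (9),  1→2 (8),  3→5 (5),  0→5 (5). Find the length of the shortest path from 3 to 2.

13

Checking several routes:
3-4-1-2: 1 + 9 + 8 = 18
3-4-5-2: 1 + 9 + 8 = 18
3-5-2: 5 + 8 = 13
3-4-1-0-2: 1 + 9 + 8 + 3 = 21
The minimum is 13.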